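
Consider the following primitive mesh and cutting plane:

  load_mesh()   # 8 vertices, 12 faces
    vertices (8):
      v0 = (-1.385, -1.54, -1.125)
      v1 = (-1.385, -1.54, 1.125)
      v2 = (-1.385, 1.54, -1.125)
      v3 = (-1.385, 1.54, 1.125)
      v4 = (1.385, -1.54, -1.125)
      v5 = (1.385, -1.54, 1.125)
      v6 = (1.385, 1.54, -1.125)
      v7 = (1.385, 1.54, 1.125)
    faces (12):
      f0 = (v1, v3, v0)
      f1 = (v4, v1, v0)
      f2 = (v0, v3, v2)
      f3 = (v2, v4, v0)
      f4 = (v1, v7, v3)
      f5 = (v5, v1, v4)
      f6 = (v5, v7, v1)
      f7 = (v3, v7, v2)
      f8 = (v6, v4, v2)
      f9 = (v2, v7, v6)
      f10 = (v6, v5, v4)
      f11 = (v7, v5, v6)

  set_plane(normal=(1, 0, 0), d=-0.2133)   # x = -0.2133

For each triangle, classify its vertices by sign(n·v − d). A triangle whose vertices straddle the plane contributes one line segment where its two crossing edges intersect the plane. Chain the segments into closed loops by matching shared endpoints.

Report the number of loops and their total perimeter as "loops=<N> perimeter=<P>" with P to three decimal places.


Straddling triangles (8 of 12):
  (v4,v1,v0) [+--] → (-0.2133, -1.54, 0.173258)–(-0.2133, -1.54, -1.125)  len=1.2983
  (v2,v4,v0) [-+-] → (-0.2133, 0.237171, -1.125)–(-0.2133, -1.54, -1.125)  len=1.7772
  (v1,v7,v3) [-+-] → (-0.2133, -0.237171, 1.125)–(-0.2133, 1.54, 1.125)  len=1.7772
  (v5,v1,v4) [+-+] → (-0.2133, -1.54, 1.125)–(-0.2133, -1.54, 0.173258)  len=0.9517
  (v5,v7,v1) [++-] → (-0.2133, -0.237171, 1.125)–(-0.2133, -1.54, 1.125)  len=1.3028
  (v3,v7,v2) [-+-] → (-0.2133, 1.54, 1.125)–(-0.2133, 1.54, -0.173258)  len=1.2983
  (v6,v4,v2) [++-] → (-0.2133, 0.237171, -1.125)–(-0.2133, 1.54, -1.125)  len=1.3028
  (v2,v7,v6) [-++] → (-0.2133, 1.54, -0.173258)–(-0.2133, 1.54, -1.125)  len=0.9517

Chained into 1 loop(s):
  loop 1: 8 segments, perimeter = 10.6600
Total perimeter = 10.660

loops=1 perimeter=10.660


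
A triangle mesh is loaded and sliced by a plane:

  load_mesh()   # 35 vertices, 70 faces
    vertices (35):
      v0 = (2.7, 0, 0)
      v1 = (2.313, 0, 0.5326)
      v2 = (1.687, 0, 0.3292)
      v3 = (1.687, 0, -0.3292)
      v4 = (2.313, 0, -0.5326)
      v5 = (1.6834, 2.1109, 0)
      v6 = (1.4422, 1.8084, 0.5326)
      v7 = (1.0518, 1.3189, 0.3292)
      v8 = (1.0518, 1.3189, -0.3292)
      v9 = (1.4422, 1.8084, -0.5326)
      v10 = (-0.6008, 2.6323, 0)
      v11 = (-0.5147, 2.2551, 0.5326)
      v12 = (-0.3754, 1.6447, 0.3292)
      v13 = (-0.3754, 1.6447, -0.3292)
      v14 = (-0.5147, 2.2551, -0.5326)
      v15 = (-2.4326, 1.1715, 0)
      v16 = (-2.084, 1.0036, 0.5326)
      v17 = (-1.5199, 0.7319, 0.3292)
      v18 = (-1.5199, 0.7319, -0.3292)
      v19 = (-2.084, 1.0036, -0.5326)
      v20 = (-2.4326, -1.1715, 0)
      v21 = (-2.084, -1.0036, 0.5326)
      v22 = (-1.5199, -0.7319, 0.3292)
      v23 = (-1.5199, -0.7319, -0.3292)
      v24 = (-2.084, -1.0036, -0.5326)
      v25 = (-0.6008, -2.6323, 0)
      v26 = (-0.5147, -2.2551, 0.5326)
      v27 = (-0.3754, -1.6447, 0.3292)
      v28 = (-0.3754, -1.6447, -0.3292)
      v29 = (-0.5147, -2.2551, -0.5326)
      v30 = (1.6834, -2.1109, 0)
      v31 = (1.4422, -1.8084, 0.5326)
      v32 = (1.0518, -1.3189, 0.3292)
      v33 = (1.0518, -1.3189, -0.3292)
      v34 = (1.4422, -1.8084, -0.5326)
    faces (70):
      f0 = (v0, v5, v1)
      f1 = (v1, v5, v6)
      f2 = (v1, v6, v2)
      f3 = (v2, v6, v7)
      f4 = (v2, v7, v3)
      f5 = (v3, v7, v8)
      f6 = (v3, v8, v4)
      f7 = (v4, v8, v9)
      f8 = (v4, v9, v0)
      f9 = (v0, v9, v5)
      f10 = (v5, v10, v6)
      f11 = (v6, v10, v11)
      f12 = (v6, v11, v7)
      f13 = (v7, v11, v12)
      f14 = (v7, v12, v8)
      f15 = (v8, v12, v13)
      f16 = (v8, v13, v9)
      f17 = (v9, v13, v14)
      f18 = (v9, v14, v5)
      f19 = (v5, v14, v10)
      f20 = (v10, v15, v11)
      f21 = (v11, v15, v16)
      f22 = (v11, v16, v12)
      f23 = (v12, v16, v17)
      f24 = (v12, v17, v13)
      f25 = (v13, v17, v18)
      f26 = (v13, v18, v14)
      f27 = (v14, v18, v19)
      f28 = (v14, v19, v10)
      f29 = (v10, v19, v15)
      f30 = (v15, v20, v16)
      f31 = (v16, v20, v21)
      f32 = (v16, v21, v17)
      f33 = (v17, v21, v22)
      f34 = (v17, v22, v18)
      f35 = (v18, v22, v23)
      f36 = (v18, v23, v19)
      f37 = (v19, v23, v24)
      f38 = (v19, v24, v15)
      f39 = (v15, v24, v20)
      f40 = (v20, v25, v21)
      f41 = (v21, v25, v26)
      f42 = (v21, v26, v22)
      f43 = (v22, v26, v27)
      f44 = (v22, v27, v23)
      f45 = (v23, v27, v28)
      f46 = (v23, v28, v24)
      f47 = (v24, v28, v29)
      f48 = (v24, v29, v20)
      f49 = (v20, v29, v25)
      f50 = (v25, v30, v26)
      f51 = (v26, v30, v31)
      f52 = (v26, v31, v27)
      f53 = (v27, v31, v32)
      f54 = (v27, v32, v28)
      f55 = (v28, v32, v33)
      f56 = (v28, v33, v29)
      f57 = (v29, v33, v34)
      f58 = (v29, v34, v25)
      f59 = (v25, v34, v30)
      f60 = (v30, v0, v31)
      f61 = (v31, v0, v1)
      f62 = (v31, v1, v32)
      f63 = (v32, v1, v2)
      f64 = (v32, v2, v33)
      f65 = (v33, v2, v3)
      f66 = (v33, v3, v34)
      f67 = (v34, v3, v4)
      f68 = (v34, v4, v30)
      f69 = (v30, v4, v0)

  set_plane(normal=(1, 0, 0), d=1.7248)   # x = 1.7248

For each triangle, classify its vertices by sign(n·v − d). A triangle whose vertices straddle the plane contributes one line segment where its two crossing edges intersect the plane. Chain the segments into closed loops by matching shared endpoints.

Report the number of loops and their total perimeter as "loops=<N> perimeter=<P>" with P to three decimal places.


loops=1 perimeter=8.801

Straddling triangles (14 of 70):
  (v0,v5,v1) [+-+] → (1.7248, 2.02494, 0)–(1.7248, 1.9721, 0.0350217)  len=0.0634
  (v1,v5,v6) [+--] → (1.7248, 1.9721, 0.0350217)–(1.7248, 1.22152, 0.5326)  len=0.9005
  (v1,v6,v2) [+--] → (1.7248, 1.22152, 0.5326)–(1.7248, 0, 0.341482)  len=1.2364
  (v3,v8,v4) [--+] → (1.7248, 0.61511, -0.437738)–(1.7248, 0, -0.341482)  len=0.6226
  (v4,v8,v9) [+--] → (1.7248, 0.61511, -0.437738)–(1.7248, 1.22152, -0.5326)  len=0.6138
  (v4,v9,v0) [+-+] → (1.7248, 1.22152, -0.5326)–(1.7248, 1.40209, -0.412936)  len=0.2166
  (v0,v9,v5) [+--] → (1.7248, 1.40209, -0.412936)–(1.7248, 2.02494, 0)  len=0.7473
  (v30,v0,v31) [-+-] → (1.7248, -2.02494, 0)–(1.7248, -1.40209, 0.412936)  len=0.7473
  (v31,v0,v1) [-++] → (1.7248, -1.40209, 0.412936)–(1.7248, -1.22152, 0.5326)  len=0.2166
  (v31,v1,v32) [-+-] → (1.7248, -1.22152, 0.5326)–(1.7248, -0.61511, 0.437738)  len=0.6138
  (v32,v1,v2) [-+-] → (1.7248, -0.61511, 0.437738)–(1.7248, 0, 0.341482)  len=0.6226
  (v34,v3,v4) [--+] → (1.7248, 0, -0.341482)–(1.7248, -1.22152, -0.5326)  len=1.2364
  (v34,v4,v30) [-+-] → (1.7248, -1.22152, -0.5326)–(1.7248, -1.9721, -0.0350217)  len=0.9005
  (v30,v4,v0) [-++] → (1.7248, -1.9721, -0.0350217)–(1.7248, -2.02494, 0)  len=0.0634

Chained into 1 loop(s):
  loop 1: 14 segments, perimeter = 8.8012
Total perimeter = 8.801


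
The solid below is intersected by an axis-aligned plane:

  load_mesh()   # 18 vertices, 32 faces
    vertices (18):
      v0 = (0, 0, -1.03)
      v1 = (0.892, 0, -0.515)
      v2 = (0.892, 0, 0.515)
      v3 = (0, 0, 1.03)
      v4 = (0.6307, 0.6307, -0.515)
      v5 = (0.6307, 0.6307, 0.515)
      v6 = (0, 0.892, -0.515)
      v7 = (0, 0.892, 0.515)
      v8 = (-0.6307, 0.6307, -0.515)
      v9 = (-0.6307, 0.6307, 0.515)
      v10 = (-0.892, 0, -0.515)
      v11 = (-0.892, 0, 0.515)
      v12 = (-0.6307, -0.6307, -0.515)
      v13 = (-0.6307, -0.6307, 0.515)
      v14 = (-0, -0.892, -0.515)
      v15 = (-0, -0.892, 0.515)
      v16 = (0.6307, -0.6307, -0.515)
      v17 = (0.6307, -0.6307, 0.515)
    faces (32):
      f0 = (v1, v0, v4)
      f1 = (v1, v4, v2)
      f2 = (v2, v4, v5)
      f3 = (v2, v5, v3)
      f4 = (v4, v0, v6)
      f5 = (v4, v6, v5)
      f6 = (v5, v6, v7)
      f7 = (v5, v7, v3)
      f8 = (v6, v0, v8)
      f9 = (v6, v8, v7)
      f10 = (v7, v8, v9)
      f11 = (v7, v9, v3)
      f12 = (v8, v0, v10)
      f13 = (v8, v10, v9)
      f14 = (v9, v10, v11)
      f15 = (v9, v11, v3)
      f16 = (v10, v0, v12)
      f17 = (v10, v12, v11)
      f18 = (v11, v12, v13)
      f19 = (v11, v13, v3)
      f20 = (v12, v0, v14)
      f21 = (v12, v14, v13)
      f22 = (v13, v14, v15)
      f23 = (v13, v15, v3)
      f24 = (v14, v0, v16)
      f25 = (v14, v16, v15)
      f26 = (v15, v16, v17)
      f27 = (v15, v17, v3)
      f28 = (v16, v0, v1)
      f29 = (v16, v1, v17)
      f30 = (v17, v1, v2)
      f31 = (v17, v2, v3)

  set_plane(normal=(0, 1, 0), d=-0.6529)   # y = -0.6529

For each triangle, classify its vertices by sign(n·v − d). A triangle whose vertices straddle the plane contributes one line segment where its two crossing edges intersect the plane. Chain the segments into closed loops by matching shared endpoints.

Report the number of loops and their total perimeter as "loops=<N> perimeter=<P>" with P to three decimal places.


loops=1 perimeter=4.434

Straddling triangles (8 of 32):
  (v12,v0,v14) [++-] → (0, -0.6529, -0.653045)–(-0.577116, -0.6529, -0.515)  len=0.5934
  (v12,v14,v13) [+-+] → (-0.577116, -0.6529, -0.515)–(-0.577116, -0.6529, 0.427491)  len=0.9425
  (v13,v14,v15) [+--] → (-0.577116, -0.6529, 0.427491)–(-0.577116, -0.6529, 0.515)  len=0.0875
  (v13,v15,v3) [+-+] → (-0.577116, -0.6529, 0.515)–(0, -0.6529, 0.653045)  len=0.5934
  (v14,v0,v16) [-++] → (0, -0.6529, -0.653045)–(0.577116, -0.6529, -0.515)  len=0.5934
  (v14,v16,v15) [-+-] → (0.577116, -0.6529, -0.515)–(0.577116, -0.6529, -0.427491)  len=0.0875
  (v15,v16,v17) [-++] → (0.577116, -0.6529, -0.427491)–(0.577116, -0.6529, 0.515)  len=0.9425
  (v15,v17,v3) [-++] → (0.577116, -0.6529, 0.515)–(0, -0.6529, 0.653045)  len=0.5934

Chained into 1 loop(s):
  loop 1: 8 segments, perimeter = 4.4336
Total perimeter = 4.434


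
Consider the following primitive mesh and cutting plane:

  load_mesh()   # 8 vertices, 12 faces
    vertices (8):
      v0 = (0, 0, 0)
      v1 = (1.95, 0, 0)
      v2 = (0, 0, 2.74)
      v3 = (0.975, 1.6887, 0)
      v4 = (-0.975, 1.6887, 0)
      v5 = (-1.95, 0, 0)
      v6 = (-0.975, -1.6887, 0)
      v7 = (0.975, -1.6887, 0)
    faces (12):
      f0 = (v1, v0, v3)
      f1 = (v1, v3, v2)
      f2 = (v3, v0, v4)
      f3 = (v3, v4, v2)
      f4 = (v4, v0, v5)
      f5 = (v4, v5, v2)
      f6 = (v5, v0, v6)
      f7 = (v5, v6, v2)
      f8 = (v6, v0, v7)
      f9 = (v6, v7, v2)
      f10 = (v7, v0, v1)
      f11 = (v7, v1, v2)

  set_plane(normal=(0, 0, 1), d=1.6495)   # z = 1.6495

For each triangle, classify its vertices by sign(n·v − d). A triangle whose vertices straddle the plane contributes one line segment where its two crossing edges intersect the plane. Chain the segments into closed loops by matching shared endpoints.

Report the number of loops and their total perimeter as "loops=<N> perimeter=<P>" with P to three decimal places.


loops=1 perimeter=4.656

Straddling triangles (6 of 12):
  (v1,v3,v2) [--+] → (0.388043, 0.67209, 1.6495)–(0.776086, 0, 1.6495)  len=0.7761
  (v3,v4,v2) [--+] → (-0.388043, 0.67209, 1.6495)–(0.388043, 0.67209, 1.6495)  len=0.7761
  (v4,v5,v2) [--+] → (-0.776086, 0, 1.6495)–(-0.388043, 0.67209, 1.6495)  len=0.7761
  (v5,v6,v2) [--+] → (-0.388043, -0.67209, 1.6495)–(-0.776086, 0, 1.6495)  len=0.7761
  (v6,v7,v2) [--+] → (0.388043, -0.67209, 1.6495)–(-0.388043, -0.67209, 1.6495)  len=0.7761
  (v7,v1,v2) [--+] → (0.776086, 0, 1.6495)–(0.388043, -0.67209, 1.6495)  len=0.7761

Chained into 1 loop(s):
  loop 1: 6 segments, perimeter = 4.6564
Total perimeter = 4.656


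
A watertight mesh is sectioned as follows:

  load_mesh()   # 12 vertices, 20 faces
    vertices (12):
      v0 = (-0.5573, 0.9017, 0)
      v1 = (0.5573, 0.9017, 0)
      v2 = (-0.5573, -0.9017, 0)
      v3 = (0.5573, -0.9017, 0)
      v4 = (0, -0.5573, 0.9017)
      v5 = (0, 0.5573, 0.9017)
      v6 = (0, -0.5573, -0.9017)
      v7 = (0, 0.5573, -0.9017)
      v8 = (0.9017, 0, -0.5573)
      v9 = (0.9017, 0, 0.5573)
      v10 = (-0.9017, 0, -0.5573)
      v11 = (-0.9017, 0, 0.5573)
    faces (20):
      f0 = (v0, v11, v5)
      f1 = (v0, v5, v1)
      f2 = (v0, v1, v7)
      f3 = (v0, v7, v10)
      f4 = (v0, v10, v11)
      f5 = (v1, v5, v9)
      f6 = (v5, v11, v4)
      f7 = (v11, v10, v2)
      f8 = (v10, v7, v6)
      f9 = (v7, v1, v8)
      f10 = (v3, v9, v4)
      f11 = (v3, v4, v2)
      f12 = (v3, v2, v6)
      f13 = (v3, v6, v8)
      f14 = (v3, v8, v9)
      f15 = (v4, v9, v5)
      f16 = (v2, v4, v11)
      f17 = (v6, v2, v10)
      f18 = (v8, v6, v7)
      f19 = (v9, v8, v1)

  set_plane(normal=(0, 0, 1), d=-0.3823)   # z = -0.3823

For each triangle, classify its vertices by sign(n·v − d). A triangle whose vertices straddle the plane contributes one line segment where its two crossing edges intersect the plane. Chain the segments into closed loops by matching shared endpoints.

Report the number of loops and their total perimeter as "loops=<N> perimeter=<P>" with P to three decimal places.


loops=1 perimeter=5.170

Straddling triangles (10 of 20):
  (v0,v1,v7) [++-] → (0.321018, 0.755682, -0.3823)–(-0.321018, 0.755682, -0.3823)  len=0.6420
  (v0,v7,v10) [+--] → (-0.321018, 0.755682, -0.3823)–(-0.793554, 0.283146, -0.3823)  len=0.6683
  (v0,v10,v11) [+-+] → (-0.793554, 0.283146, -0.3823)–(-0.9017, 0, -0.3823)  len=0.3031
  (v11,v10,v2) [+-+] → (-0.9017, 0, -0.3823)–(-0.793554, -0.283146, -0.3823)  len=0.3031
  (v7,v1,v8) [-+-] → (0.321018, 0.755682, -0.3823)–(0.793554, 0.283146, -0.3823)  len=0.6683
  (v3,v2,v6) [++-] → (-0.321018, -0.755682, -0.3823)–(0.321018, -0.755682, -0.3823)  len=0.6420
  (v3,v6,v8) [+--] → (0.321018, -0.755682, -0.3823)–(0.793554, -0.283146, -0.3823)  len=0.6683
  (v3,v8,v9) [+-+] → (0.793554, -0.283146, -0.3823)–(0.9017, 0, -0.3823)  len=0.3031
  (v6,v2,v10) [-+-] → (-0.321018, -0.755682, -0.3823)–(-0.793554, -0.283146, -0.3823)  len=0.6683
  (v9,v8,v1) [+-+] → (0.9017, 0, -0.3823)–(0.793554, 0.283146, -0.3823)  len=0.3031

Chained into 1 loop(s):
  loop 1: 10 segments, perimeter = 5.1695
Total perimeter = 5.170


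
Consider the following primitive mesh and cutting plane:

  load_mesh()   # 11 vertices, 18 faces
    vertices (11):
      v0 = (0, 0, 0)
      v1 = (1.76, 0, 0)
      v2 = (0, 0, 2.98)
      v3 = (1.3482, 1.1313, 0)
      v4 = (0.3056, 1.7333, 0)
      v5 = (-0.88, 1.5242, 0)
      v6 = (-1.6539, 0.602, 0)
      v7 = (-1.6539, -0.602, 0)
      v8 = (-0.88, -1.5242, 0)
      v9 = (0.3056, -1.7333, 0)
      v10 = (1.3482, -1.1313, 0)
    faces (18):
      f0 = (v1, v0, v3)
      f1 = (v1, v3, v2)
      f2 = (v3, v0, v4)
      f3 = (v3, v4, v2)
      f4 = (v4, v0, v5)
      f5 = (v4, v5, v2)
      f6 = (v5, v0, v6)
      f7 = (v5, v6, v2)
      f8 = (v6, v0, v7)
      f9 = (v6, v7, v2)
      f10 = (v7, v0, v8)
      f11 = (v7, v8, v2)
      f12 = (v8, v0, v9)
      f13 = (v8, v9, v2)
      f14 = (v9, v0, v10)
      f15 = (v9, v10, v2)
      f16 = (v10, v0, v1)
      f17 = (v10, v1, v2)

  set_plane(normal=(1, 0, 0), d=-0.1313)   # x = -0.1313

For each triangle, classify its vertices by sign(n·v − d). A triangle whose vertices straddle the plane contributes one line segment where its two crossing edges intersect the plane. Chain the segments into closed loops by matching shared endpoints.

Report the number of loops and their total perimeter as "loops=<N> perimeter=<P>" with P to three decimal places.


Straddling triangles (10 of 18):
  (v4,v0,v5) [++-] → (-0.1313, 0.227418, 0)–(-0.1313, 1.65625, 0)  len=1.4288
  (v4,v5,v2) [+-+] → (-0.1313, 1.65625, 0)–(-0.1313, 0.227418, 2.53537)  len=2.9103
  (v5,v0,v6) [-+-] → (-0.1313, 0.227418, 0)–(-0.1313, 0.0477916, 0)  len=0.1796
  (v5,v6,v2) [--+] → (-0.1313, 0.0477916, 2.74342)–(-0.1313, 0.227418, 2.53537)  len=0.2749
  (v6,v0,v7) [-+-] → (-0.1313, 0.0477916, 0)–(-0.1313, -0.0477916, 0)  len=0.0956
  (v6,v7,v2) [--+] → (-0.1313, -0.0477916, 2.74342)–(-0.1313, 0.0477916, 2.74342)  len=0.0956
  (v7,v0,v8) [-+-] → (-0.1313, -0.0477916, 0)–(-0.1313, -0.227418, 0)  len=0.1796
  (v7,v8,v2) [--+] → (-0.1313, -0.227418, 2.53537)–(-0.1313, -0.0477916, 2.74342)  len=0.2749
  (v8,v0,v9) [-++] → (-0.1313, -0.227418, 0)–(-0.1313, -1.65625, 0)  len=1.4288
  (v8,v9,v2) [-++] → (-0.1313, -1.65625, 0)–(-0.1313, -0.227418, 2.53537)  len=2.9103

Chained into 1 loop(s):
  loop 1: 10 segments, perimeter = 9.7783
Total perimeter = 9.778

loops=1 perimeter=9.778


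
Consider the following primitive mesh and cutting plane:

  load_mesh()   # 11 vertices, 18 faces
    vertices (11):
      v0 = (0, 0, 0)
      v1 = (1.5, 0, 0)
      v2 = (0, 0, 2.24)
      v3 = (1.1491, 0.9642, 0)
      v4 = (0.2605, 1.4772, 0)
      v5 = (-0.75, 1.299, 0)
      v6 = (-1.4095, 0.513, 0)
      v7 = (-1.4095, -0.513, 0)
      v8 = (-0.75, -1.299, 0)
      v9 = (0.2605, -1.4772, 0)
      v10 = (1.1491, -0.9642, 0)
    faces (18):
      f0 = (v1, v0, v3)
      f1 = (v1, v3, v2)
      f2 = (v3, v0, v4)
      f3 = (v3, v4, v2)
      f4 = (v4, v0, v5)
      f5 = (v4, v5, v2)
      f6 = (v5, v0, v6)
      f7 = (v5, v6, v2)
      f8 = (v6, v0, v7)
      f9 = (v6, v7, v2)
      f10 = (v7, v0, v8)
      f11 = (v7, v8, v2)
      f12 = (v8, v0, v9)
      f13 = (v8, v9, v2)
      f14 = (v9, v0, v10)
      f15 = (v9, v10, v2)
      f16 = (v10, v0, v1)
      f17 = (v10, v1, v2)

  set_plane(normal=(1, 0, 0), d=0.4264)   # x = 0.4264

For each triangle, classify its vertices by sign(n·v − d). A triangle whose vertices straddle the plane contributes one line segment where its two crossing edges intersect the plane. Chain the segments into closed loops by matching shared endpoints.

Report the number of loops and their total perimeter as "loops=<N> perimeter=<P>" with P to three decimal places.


loops=1 perimeter=7.060

Straddling triangles (8 of 18):
  (v1,v0,v3) [+-+] → (0.4264, 0, 0)–(0.4264, 0.357789, 0)  len=0.3578
  (v1,v3,v2) [++-] → (0.4264, 0.357789, 1.4088)–(0.4264, 0, 1.60324)  len=0.4072
  (v3,v0,v4) [+--] → (0.4264, 0.357789, 0)–(0.4264, 1.38142, 0)  len=1.0236
  (v3,v4,v2) [+--] → (0.4264, 1.38142, 0)–(0.4264, 0.357789, 1.4088)  len=1.7414
  (v9,v0,v10) [--+] → (0.4264, -0.357789, 0)–(0.4264, -1.38142, 0)  len=1.0236
  (v9,v10,v2) [-+-] → (0.4264, -1.38142, 0)–(0.4264, -0.357789, 1.4088)  len=1.7414
  (v10,v0,v1) [+-+] → (0.4264, -0.357789, 0)–(0.4264, 0, 0)  len=0.3578
  (v10,v1,v2) [++-] → (0.4264, 0, 1.60324)–(0.4264, -0.357789, 1.4088)  len=0.4072

Chained into 1 loop(s):
  loop 1: 8 segments, perimeter = 7.0601
Total perimeter = 7.060


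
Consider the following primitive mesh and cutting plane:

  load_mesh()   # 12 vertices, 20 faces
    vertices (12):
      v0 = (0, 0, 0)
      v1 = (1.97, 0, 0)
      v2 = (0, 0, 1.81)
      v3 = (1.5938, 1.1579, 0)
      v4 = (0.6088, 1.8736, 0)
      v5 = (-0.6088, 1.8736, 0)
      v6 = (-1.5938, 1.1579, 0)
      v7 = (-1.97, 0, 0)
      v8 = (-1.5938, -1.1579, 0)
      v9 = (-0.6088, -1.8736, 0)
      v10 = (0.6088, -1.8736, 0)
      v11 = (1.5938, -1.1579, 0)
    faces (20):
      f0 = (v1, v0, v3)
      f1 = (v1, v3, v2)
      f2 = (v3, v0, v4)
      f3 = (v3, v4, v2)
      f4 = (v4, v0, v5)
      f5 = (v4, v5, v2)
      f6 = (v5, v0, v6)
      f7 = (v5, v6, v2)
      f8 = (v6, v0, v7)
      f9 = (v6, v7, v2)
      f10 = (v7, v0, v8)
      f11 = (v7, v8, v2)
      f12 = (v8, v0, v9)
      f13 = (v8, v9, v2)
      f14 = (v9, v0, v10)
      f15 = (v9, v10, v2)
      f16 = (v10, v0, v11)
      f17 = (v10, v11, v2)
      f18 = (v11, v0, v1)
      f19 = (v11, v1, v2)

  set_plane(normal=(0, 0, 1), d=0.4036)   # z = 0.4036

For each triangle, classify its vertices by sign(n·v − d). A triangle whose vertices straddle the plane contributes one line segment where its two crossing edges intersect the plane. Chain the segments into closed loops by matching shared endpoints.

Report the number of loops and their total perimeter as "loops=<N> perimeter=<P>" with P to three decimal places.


loops=1 perimeter=9.460

Straddling triangles (10 of 20):
  (v1,v3,v2) [--+] → (1.23841, 0.899707, 0.4036)–(1.53072, 0, 0.4036)  len=0.9460
  (v3,v4,v2) [--+] → (0.473048, 1.45582, 0.4036)–(1.23841, 0.899707, 0.4036)  len=0.9461
  (v4,v5,v2) [--+] → (-0.473048, 1.45582, 0.4036)–(0.473048, 1.45582, 0.4036)  len=0.9461
  (v5,v6,v2) [--+] → (-1.23841, 0.899707, 0.4036)–(-0.473048, 1.45582, 0.4036)  len=0.9461
  (v6,v7,v2) [--+] → (-1.53072, 0, 0.4036)–(-1.23841, 0.899707, 0.4036)  len=0.9460
  (v7,v8,v2) [--+] → (-1.23841, -0.899707, 0.4036)–(-1.53072, 0, 0.4036)  len=0.9460
  (v8,v9,v2) [--+] → (-0.473048, -1.45582, 0.4036)–(-1.23841, -0.899707, 0.4036)  len=0.9461
  (v9,v10,v2) [--+] → (0.473048, -1.45582, 0.4036)–(-0.473048, -1.45582, 0.4036)  len=0.9461
  (v10,v11,v2) [--+] → (1.23841, -0.899707, 0.4036)–(0.473048, -1.45582, 0.4036)  len=0.9461
  (v11,v1,v2) [--+] → (1.53072, 0, 0.4036)–(1.23841, -0.899707, 0.4036)  len=0.9460

Chained into 1 loop(s):
  loop 1: 10 segments, perimeter = 9.4605
Total perimeter = 9.460


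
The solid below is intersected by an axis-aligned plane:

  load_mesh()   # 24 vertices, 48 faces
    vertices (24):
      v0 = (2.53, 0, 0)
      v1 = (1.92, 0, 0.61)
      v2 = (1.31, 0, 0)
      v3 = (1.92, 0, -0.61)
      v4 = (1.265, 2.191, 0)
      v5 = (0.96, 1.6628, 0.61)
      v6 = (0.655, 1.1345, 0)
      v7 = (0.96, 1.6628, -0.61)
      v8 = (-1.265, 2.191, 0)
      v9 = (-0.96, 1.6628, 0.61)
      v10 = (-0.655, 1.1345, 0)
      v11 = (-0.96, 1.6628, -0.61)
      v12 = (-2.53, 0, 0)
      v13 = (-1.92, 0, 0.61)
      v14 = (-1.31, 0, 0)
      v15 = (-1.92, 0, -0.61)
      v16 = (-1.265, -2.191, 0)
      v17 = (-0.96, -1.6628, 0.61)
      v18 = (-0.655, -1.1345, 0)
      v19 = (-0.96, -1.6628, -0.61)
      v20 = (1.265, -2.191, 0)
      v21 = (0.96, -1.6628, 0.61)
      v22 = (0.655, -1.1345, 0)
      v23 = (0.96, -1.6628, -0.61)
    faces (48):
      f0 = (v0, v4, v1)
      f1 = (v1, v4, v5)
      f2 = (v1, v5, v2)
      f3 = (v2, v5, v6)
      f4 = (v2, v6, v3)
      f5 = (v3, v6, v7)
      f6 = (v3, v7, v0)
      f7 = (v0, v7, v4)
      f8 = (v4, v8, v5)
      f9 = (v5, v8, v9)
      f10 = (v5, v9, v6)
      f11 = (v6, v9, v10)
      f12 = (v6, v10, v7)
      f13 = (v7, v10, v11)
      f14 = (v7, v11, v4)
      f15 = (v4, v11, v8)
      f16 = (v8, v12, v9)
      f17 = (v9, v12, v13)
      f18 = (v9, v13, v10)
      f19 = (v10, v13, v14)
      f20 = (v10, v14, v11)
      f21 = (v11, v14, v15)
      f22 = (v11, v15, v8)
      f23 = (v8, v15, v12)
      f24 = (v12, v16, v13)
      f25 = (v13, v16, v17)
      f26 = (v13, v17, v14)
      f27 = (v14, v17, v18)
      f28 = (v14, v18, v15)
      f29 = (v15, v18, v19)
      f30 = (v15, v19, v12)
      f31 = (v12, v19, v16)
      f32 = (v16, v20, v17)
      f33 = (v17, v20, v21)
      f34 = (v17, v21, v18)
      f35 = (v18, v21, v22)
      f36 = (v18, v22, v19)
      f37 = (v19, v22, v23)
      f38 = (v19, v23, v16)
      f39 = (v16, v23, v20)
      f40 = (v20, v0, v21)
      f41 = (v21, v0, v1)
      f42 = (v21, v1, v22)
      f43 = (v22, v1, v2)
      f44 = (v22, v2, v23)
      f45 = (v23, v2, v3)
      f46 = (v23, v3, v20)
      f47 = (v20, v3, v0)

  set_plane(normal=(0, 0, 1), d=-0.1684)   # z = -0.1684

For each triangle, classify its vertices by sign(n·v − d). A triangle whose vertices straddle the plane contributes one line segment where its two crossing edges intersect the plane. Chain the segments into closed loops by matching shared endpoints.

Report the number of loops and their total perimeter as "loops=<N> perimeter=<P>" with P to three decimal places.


Straddling triangles (24 of 48):
  (v2,v6,v3) [++-] → (1.00422, 0.821304, -0.1684)–(1.4784, 0, -0.1684)  len=0.9484
  (v3,v6,v7) [-+-] → (1.00422, 0.821304, -0.1684)–(0.7392, 1.28035, -0.1684)  len=0.5301
  (v3,v7,v0) [--+] → (2.09658, 0.459042, -0.1684)–(2.3616, 0, -0.1684)  len=0.5301
  (v0,v7,v4) [+-+] → (2.09658, 0.459042, -0.1684)–(1.1808, 2.04518, -0.1684)  len=1.8315
  (v6,v10,v7) [++-] → (-0.209154, 1.28035, -0.1684)–(0.7392, 1.28035, -0.1684)  len=0.9484
  (v7,v10,v11) [-+-] → (-0.209154, 1.28035, -0.1684)–(-0.7392, 1.28035, -0.1684)  len=0.5300
  (v7,v11,v4) [--+] → (0.650754, 2.04518, -0.1684)–(1.1808, 2.04518, -0.1684)  len=0.5300
  (v4,v11,v8) [+-+] → (0.650754, 2.04518, -0.1684)–(-1.1808, 2.04518, -0.1684)  len=1.8316
  (v10,v14,v11) [++-] → (-1.21338, 0.459042, -0.1684)–(-0.7392, 1.28035, -0.1684)  len=0.9484
  (v11,v14,v15) [-+-] → (-1.21338, 0.459042, -0.1684)–(-1.4784, 0, -0.1684)  len=0.5301
  (v11,v15,v8) [--+] → (-1.44582, 1.58614, -0.1684)–(-1.1808, 2.04518, -0.1684)  len=0.5301
  (v8,v15,v12) [+-+] → (-1.44582, 1.58614, -0.1684)–(-2.3616, 0, -0.1684)  len=1.8315
  (v14,v18,v15) [++-] → (-1.00422, -0.821304, -0.1684)–(-1.4784, 0, -0.1684)  len=0.9484
  (v15,v18,v19) [-+-] → (-1.00422, -0.821304, -0.1684)–(-0.7392, -1.28035, -0.1684)  len=0.5301
  (v15,v19,v12) [--+] → (-2.09658, -0.459042, -0.1684)–(-2.3616, 0, -0.1684)  len=0.5301
  (v12,v19,v16) [+-+] → (-2.09658, -0.459042, -0.1684)–(-1.1808, -2.04518, -0.1684)  len=1.8315
  (v18,v22,v19) [++-] → (0.209154, -1.28035, -0.1684)–(-0.7392, -1.28035, -0.1684)  len=0.9484
  (v19,v22,v23) [-+-] → (0.209154, -1.28035, -0.1684)–(0.7392, -1.28035, -0.1684)  len=0.5300
  (v19,v23,v16) [--+] → (-0.650754, -2.04518, -0.1684)–(-1.1808, -2.04518, -0.1684)  len=0.5300
  (v16,v23,v20) [+-+] → (-0.650754, -2.04518, -0.1684)–(1.1808, -2.04518, -0.1684)  len=1.8316
  (v22,v2,v23) [++-] → (1.21338, -0.459042, -0.1684)–(0.7392, -1.28035, -0.1684)  len=0.9484
  (v23,v2,v3) [-+-] → (1.21338, -0.459042, -0.1684)–(1.4784, 0, -0.1684)  len=0.5301
  (v23,v3,v20) [--+] → (1.44582, -1.58614, -0.1684)–(1.1808, -2.04518, -0.1684)  len=0.5301
  (v20,v3,v0) [+-+] → (1.44582, -1.58614, -0.1684)–(2.3616, 0, -0.1684)  len=1.8315

Chained into 2 loop(s):
  loop 1: 12 segments, perimeter = 8.8704
  loop 2: 12 segments, perimeter = 14.1695
Total perimeter = 23.040

loops=2 perimeter=23.040


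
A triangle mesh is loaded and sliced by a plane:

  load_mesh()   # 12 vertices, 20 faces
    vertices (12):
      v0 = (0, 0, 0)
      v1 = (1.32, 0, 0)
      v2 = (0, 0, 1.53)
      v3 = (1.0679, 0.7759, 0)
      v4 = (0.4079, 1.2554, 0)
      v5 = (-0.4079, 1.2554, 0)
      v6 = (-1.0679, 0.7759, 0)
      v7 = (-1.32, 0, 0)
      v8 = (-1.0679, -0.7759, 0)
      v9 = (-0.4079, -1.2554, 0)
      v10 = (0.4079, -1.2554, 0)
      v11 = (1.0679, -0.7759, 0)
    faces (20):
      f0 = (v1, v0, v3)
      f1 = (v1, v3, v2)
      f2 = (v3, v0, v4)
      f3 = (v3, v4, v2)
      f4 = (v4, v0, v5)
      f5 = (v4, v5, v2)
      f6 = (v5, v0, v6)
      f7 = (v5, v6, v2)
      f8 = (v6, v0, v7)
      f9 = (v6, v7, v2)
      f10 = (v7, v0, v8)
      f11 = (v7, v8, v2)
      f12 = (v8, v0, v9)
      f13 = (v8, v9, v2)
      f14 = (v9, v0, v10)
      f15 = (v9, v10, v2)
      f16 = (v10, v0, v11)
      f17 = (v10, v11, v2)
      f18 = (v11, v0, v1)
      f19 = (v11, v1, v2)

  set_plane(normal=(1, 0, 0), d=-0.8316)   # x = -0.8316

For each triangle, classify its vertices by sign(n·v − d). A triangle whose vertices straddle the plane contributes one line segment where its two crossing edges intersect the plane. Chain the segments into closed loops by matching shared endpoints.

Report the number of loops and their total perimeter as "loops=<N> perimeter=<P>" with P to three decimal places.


loops=1 perimeter=4.151

Straddling triangles (8 of 20):
  (v5,v0,v6) [++-] → (-0.8316, 0.604212, 0)–(-0.8316, 0.947576, 0)  len=0.3434
  (v5,v6,v2) [+-+] → (-0.8316, 0.947576, 0)–(-0.8316, 0.604212, 0.338551)  len=0.4822
  (v6,v0,v7) [-+-] → (-0.8316, 0.604212, 0)–(-0.8316, 0, 0)  len=0.6042
  (v6,v7,v2) [--+] → (-0.8316, 0, 0.5661)–(-0.8316, 0.604212, 0.338551)  len=0.6456
  (v7,v0,v8) [-+-] → (-0.8316, 0, 0)–(-0.8316, -0.604212, 0)  len=0.6042
  (v7,v8,v2) [--+] → (-0.8316, -0.604212, 0.338551)–(-0.8316, 0, 0.5661)  len=0.6456
  (v8,v0,v9) [-++] → (-0.8316, -0.604212, 0)–(-0.8316, -0.947576, 0)  len=0.3434
  (v8,v9,v2) [-++] → (-0.8316, -0.947576, 0)–(-0.8316, -0.604212, 0.338551)  len=0.4822

Chained into 1 loop(s):
  loop 1: 8 segments, perimeter = 4.1508
Total perimeter = 4.151


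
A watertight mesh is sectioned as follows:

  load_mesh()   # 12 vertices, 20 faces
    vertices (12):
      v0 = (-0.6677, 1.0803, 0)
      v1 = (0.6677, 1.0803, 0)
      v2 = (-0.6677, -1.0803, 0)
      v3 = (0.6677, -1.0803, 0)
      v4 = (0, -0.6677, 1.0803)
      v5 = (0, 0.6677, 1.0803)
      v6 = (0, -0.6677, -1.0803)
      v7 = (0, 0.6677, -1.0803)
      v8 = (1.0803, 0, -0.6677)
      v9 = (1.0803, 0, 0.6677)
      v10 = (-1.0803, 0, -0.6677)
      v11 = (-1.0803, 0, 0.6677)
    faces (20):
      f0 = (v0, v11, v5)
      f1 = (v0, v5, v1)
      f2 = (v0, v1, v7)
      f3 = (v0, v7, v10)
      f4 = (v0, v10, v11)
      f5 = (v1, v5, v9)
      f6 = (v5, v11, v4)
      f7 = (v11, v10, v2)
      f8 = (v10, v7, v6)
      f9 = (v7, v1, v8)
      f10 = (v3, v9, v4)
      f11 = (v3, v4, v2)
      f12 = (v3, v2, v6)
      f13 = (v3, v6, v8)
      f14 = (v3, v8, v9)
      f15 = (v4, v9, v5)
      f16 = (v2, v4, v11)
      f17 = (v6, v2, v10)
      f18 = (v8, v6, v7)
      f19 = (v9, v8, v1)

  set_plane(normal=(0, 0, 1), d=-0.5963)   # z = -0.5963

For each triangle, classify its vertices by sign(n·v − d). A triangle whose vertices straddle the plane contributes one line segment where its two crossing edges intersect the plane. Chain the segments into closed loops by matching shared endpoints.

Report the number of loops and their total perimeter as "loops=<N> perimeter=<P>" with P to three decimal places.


Straddling triangles (10 of 20):
  (v0,v1,v7) [++-] → (0.299145, 0.852555, -0.5963)–(-0.299145, 0.852555, -0.5963)  len=0.5983
  (v0,v7,v10) [+--] → (-0.299145, 0.852555, -0.5963)–(-1.03618, 0.115521, -0.5963)  len=1.0423
  (v0,v10,v11) [+-+] → (-1.03618, 0.115521, -0.5963)–(-1.0803, 0, -0.5963)  len=0.1237
  (v11,v10,v2) [+-+] → (-1.0803, 0, -0.5963)–(-1.03618, -0.115521, -0.5963)  len=0.1237
  (v7,v1,v8) [-+-] → (0.299145, 0.852555, -0.5963)–(1.03618, 0.115521, -0.5963)  len=1.0423
  (v3,v2,v6) [++-] → (-0.299145, -0.852555, -0.5963)–(0.299145, -0.852555, -0.5963)  len=0.5983
  (v3,v6,v8) [+--] → (0.299145, -0.852555, -0.5963)–(1.03618, -0.115521, -0.5963)  len=1.0423
  (v3,v8,v9) [+-+] → (1.03618, -0.115521, -0.5963)–(1.0803, 0, -0.5963)  len=0.1237
  (v6,v2,v10) [-+-] → (-0.299145, -0.852555, -0.5963)–(-1.03618, -0.115521, -0.5963)  len=1.0423
  (v9,v8,v1) [+-+] → (1.0803, 0, -0.5963)–(1.03618, 0.115521, -0.5963)  len=0.1237

Chained into 1 loop(s):
  loop 1: 10 segments, perimeter = 5.8605
Total perimeter = 5.861

loops=1 perimeter=5.861


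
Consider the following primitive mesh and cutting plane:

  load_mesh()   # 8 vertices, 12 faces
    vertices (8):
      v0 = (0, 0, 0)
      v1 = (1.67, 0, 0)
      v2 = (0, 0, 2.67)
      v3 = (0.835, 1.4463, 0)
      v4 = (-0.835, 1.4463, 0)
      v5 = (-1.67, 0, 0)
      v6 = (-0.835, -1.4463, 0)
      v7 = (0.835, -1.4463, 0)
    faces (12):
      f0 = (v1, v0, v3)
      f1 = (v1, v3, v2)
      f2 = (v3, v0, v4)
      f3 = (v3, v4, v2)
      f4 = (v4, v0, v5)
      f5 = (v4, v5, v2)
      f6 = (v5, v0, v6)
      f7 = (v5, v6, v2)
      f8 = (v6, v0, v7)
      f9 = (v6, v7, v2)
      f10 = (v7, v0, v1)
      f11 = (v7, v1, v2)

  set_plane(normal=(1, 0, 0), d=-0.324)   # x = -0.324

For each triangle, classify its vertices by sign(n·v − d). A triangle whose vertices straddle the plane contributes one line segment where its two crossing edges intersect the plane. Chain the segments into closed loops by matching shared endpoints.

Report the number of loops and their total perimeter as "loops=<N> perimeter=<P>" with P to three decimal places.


Straddling triangles (8 of 12):
  (v3,v0,v4) [++-] → (-0.324, 0.561199, 0)–(-0.324, 1.4463, 0)  len=0.8851
  (v3,v4,v2) [+-+] → (-0.324, 1.4463, 0)–(-0.324, 0.561199, 1.63398)  len=1.8583
  (v4,v0,v5) [-+-] → (-0.324, 0.561199, 0)–(-0.324, 0, 0)  len=0.5612
  (v4,v5,v2) [--+] → (-0.324, 0, 2.15199)–(-0.324, 0.561199, 1.63398)  len=0.7637
  (v5,v0,v6) [-+-] → (-0.324, 0, 0)–(-0.324, -0.561199, 0)  len=0.5612
  (v5,v6,v2) [--+] → (-0.324, -0.561199, 1.63398)–(-0.324, 0, 2.15199)  len=0.7637
  (v6,v0,v7) [-++] → (-0.324, -0.561199, 0)–(-0.324, -1.4463, 0)  len=0.8851
  (v6,v7,v2) [-++] → (-0.324, -1.4463, 0)–(-0.324, -0.561199, 1.63398)  len=1.8583

Chained into 1 loop(s):
  loop 1: 8 segments, perimeter = 8.1367
Total perimeter = 8.137

loops=1 perimeter=8.137


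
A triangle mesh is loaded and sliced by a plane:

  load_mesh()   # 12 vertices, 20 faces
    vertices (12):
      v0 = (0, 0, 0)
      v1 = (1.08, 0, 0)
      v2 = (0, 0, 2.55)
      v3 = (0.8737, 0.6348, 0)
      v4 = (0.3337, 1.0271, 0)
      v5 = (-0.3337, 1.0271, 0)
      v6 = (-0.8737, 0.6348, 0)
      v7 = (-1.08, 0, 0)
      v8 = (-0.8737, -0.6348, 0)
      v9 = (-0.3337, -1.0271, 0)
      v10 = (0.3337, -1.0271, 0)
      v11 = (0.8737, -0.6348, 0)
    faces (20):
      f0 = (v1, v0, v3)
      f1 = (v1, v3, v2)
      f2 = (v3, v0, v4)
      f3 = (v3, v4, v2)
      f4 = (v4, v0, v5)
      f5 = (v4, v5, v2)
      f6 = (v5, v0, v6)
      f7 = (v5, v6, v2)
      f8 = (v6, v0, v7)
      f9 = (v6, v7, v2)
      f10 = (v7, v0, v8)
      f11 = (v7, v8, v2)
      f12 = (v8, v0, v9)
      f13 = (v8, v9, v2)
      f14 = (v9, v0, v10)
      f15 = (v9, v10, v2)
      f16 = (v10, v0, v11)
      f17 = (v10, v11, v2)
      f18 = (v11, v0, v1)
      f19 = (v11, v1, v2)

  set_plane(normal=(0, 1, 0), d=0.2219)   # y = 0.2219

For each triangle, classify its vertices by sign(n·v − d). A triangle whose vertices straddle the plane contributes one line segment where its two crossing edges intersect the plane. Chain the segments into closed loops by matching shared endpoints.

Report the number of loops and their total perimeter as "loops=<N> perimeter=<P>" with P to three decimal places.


Straddling triangles (10 of 20):
  (v1,v0,v3) [--+] → (0.30541, 0.2219, 0)–(1.00789, 0.2219, 0)  len=0.7025
  (v1,v3,v2) [-+-] → (1.00789, 0.2219, 0)–(0.30541, 0.2219, 1.65862)  len=1.8013
  (v3,v0,v4) [+-+] → (0.30541, 0.2219, 0)–(0.0720943, 0.2219, 0)  len=0.2333
  (v3,v4,v2) [++-] → (0.0720943, 0.2219, 1.99908)–(0.30541, 0.2219, 1.65862)  len=0.4127
  (v4,v0,v5) [+-+] → (0.0720943, 0.2219, 0)–(-0.0720943, 0.2219, 0)  len=0.1442
  (v4,v5,v2) [++-] → (-0.0720943, 0.2219, 1.99908)–(0.0720943, 0.2219, 1.99908)  len=0.1442
  (v5,v0,v6) [+-+] → (-0.0720943, 0.2219, 0)–(-0.30541, 0.2219, 0)  len=0.2333
  (v5,v6,v2) [++-] → (-0.30541, 0.2219, 1.65862)–(-0.0720943, 0.2219, 1.99908)  len=0.4127
  (v6,v0,v7) [+--] → (-0.30541, 0.2219, 0)–(-1.00789, 0.2219, 0)  len=0.7025
  (v6,v7,v2) [+--] → (-1.00789, 0.2219, 0)–(-0.30541, 0.2219, 1.65862)  len=1.8013

Chained into 1 loop(s):
  loop 1: 10 segments, perimeter = 6.5879
Total perimeter = 6.588

loops=1 perimeter=6.588


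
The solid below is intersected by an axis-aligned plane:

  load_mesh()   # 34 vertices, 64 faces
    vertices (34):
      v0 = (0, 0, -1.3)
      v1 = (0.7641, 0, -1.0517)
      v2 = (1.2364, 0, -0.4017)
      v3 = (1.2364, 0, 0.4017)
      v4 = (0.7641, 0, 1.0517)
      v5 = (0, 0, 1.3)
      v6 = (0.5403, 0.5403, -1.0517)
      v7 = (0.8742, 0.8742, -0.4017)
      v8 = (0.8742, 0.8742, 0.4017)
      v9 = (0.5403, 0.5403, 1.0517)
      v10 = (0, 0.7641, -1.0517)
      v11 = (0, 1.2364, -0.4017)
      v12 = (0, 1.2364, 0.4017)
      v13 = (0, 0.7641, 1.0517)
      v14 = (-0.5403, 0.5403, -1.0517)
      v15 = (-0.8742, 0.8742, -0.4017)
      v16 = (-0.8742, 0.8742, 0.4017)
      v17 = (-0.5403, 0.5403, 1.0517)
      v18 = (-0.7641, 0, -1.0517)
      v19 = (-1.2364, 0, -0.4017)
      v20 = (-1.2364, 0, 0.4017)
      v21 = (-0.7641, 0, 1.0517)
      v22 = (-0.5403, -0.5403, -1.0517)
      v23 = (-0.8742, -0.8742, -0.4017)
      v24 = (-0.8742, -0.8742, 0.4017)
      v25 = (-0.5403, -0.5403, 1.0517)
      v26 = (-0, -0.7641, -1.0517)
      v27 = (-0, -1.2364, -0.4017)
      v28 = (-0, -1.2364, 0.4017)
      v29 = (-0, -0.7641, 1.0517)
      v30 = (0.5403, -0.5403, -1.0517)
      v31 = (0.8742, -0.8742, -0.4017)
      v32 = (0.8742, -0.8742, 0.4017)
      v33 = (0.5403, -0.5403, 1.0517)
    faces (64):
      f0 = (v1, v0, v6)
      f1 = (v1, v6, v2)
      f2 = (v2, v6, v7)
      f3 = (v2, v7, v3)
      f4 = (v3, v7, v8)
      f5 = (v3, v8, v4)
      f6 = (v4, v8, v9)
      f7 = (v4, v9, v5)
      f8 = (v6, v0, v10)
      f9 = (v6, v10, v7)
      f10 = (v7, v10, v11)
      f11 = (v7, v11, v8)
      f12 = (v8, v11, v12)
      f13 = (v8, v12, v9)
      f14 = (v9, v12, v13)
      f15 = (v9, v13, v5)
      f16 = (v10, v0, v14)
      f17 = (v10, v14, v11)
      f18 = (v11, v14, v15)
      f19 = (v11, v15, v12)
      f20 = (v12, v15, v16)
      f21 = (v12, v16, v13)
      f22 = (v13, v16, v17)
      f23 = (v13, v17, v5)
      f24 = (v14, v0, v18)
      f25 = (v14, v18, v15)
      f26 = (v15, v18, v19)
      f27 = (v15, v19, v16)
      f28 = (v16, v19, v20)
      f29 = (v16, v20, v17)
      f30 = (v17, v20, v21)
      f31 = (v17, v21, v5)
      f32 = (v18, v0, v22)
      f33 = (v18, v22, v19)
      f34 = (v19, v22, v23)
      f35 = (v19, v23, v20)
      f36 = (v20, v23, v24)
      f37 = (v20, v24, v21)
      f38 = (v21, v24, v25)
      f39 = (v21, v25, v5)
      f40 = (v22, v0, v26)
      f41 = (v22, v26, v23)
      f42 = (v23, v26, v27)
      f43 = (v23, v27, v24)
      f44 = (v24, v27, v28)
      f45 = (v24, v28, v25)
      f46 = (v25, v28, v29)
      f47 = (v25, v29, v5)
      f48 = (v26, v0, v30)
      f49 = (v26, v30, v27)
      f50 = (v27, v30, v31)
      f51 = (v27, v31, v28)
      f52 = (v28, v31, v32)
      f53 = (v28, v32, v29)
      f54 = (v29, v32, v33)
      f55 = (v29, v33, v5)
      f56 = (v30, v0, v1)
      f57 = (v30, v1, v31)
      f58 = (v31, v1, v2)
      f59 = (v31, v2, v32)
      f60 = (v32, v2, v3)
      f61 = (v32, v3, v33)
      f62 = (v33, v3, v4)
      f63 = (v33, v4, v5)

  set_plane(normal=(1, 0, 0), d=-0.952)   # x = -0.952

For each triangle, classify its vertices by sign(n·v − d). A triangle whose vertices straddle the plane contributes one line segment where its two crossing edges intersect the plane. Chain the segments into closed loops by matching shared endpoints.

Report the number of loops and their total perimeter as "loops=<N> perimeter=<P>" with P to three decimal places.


Straddling triangles (10 of 64):
  (v15,v18,v19) [++-] → (-0.952, 0, -0.793104)–(-0.952, 0.686423, -0.4017)  len=0.7902
  (v15,v19,v16) [+-+] → (-0.952, 0.686423, -0.4017)–(-0.952, 0.686423, 0.229131)  len=0.6308
  (v16,v19,v20) [+--] → (-0.952, 0.686423, 0.229131)–(-0.952, 0.686423, 0.4017)  len=0.1726
  (v16,v20,v17) [+-+] → (-0.952, 0.686423, 0.4017)–(-0.952, 0.220746, 0.667265)  len=0.5361
  (v17,v20,v21) [+-+] → (-0.952, 0.220746, 0.667265)–(-0.952, 0, 0.793104)  len=0.2541
  (v18,v22,v19) [++-] → (-0.952, -0.220746, -0.667265)–(-0.952, 0, -0.793104)  len=0.2541
  (v19,v22,v23) [-++] → (-0.952, -0.220746, -0.667265)–(-0.952, -0.686423, -0.4017)  len=0.5361
  (v19,v23,v20) [-+-] → (-0.952, -0.686423, -0.4017)–(-0.952, -0.686423, -0.229131)  len=0.1726
  (v20,v23,v24) [-++] → (-0.952, -0.686423, -0.229131)–(-0.952, -0.686423, 0.4017)  len=0.6308
  (v20,v24,v21) [-++] → (-0.952, -0.686423, 0.4017)–(-0.952, 0, 0.793104)  len=0.7902

Chained into 1 loop(s):
  loop 1: 10 segments, perimeter = 4.7675
Total perimeter = 4.767

loops=1 perimeter=4.767


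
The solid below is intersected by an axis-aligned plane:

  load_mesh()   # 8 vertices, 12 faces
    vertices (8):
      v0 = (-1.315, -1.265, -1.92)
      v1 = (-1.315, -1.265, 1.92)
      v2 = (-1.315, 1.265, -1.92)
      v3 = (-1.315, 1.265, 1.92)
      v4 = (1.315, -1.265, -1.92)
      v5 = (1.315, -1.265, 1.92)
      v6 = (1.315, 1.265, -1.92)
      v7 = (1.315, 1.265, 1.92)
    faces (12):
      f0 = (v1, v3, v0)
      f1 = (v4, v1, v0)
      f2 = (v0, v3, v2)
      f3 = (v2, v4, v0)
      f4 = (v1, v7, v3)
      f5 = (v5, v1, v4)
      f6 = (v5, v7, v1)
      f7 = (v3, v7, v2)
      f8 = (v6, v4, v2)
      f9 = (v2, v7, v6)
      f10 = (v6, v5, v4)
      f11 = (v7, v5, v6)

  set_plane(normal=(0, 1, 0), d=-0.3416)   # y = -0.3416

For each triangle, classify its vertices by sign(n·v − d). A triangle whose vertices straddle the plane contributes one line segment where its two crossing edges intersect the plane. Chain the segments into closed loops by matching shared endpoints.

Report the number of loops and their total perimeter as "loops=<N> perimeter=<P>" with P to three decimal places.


Straddling triangles (8 of 12):
  (v1,v3,v0) [-+-] → (-1.315, -0.3416, 1.92)–(-1.315, -0.3416, -0.518476)  len=2.4385
  (v0,v3,v2) [-++] → (-1.315, -0.3416, -0.518476)–(-1.315, -0.3416, -1.92)  len=1.4015
  (v2,v4,v0) [+--] → (0.355102, -0.3416, -1.92)–(-1.315, -0.3416, -1.92)  len=1.6701
  (v1,v7,v3) [-++] → (-0.355102, -0.3416, 1.92)–(-1.315, -0.3416, 1.92)  len=0.9599
  (v5,v7,v1) [-+-] → (1.315, -0.3416, 1.92)–(-0.355102, -0.3416, 1.92)  len=1.6701
  (v6,v4,v2) [+-+] → (1.315, -0.3416, -1.92)–(0.355102, -0.3416, -1.92)  len=0.9599
  (v6,v5,v4) [+--] → (1.315, -0.3416, 0.518476)–(1.315, -0.3416, -1.92)  len=2.4385
  (v7,v5,v6) [+-+] → (1.315, -0.3416, 1.92)–(1.315, -0.3416, 0.518476)  len=1.4015

Chained into 1 loop(s):
  loop 1: 8 segments, perimeter = 12.9400
Total perimeter = 12.940

loops=1 perimeter=12.940
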